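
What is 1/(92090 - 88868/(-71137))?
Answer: 71137/6551095198 ≈ 1.0859e-5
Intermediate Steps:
1/(92090 - 88868/(-71137)) = 1/(92090 - 88868*(-1/71137)) = 1/(92090 + 88868/71137) = 1/(6551095198/71137) = 71137/6551095198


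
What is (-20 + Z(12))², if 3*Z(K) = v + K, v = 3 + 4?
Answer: 1681/9 ≈ 186.78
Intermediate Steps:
v = 7
Z(K) = 7/3 + K/3 (Z(K) = (7 + K)/3 = 7/3 + K/3)
(-20 + Z(12))² = (-20 + (7/3 + (⅓)*12))² = (-20 + (7/3 + 4))² = (-20 + 19/3)² = (-41/3)² = 1681/9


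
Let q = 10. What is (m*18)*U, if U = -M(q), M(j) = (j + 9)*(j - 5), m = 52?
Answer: -88920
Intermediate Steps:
M(j) = (-5 + j)*(9 + j) (M(j) = (9 + j)*(-5 + j) = (-5 + j)*(9 + j))
U = -95 (U = -(-45 + 10² + 4*10) = -(-45 + 100 + 40) = -1*95 = -95)
(m*18)*U = (52*18)*(-95) = 936*(-95) = -88920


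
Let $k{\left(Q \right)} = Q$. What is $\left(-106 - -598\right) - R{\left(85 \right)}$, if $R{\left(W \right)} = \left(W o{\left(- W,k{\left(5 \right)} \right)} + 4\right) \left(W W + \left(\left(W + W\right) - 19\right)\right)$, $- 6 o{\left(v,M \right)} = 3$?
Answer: $284468$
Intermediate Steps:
$o{\left(v,M \right)} = - \frac{1}{2}$ ($o{\left(v,M \right)} = \left(- \frac{1}{6}\right) 3 = - \frac{1}{2}$)
$R{\left(W \right)} = \left(4 - \frac{W}{2}\right) \left(-19 + W^{2} + 2 W\right)$ ($R{\left(W \right)} = \left(W \left(- \frac{1}{2}\right) + 4\right) \left(W W + \left(\left(W + W\right) - 19\right)\right) = \left(- \frac{W}{2} + 4\right) \left(W^{2} + \left(2 W - 19\right)\right) = \left(4 - \frac{W}{2}\right) \left(W^{2} + \left(-19 + 2 W\right)\right) = \left(4 - \frac{W}{2}\right) \left(-19 + W^{2} + 2 W\right)$)
$\left(-106 - -598\right) - R{\left(85 \right)} = \left(-106 - -598\right) - \left(-76 + 3 \cdot 85^{2} - \frac{85^{3}}{2} + \frac{35}{2} \cdot 85\right) = \left(-106 + 598\right) - \left(-76 + 3 \cdot 7225 - \frac{614125}{2} + \frac{2975}{2}\right) = 492 - \left(-76 + 21675 - \frac{614125}{2} + \frac{2975}{2}\right) = 492 - -283976 = 492 + 283976 = 284468$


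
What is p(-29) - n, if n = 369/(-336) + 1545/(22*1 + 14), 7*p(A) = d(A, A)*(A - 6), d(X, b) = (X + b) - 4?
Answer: 90109/336 ≈ 268.18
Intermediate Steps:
d(X, b) = -4 + X + b
p(A) = (-6 + A)*(-4 + 2*A)/7 (p(A) = ((-4 + A + A)*(A - 6))/7 = ((-4 + 2*A)*(-6 + A))/7 = ((-6 + A)*(-4 + 2*A))/7 = (-6 + A)*(-4 + 2*A)/7)
n = 14051/336 (n = 369*(-1/336) + 1545/(22 + 14) = -123/112 + 1545/36 = -123/112 + 1545*(1/36) = -123/112 + 515/12 = 14051/336 ≈ 41.818)
p(-29) - n = 2*(-6 - 29)*(-2 - 29)/7 - 1*14051/336 = (2/7)*(-35)*(-31) - 14051/336 = 310 - 14051/336 = 90109/336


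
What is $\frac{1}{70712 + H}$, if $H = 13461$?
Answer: $\frac{1}{84173} \approx 1.188 \cdot 10^{-5}$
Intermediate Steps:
$\frac{1}{70712 + H} = \frac{1}{70712 + 13461} = \frac{1}{84173}$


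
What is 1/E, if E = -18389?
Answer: -1/18389 ≈ -5.4380e-5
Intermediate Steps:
1/E = 1/(-18389) = -1/18389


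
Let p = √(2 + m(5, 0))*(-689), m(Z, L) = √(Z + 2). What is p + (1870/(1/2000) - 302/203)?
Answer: 759219698/203 - 689*√(2 + √7) ≈ 3.7385e+6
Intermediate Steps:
m(Z, L) = √(2 + Z)
p = -689*√(2 + √7) (p = √(2 + √(2 + 5))*(-689) = √(2 + √7)*(-689) = -689*√(2 + √7) ≈ -1485.1)
p + (1870/(1/2000) - 302/203) = -689*√(2 + √7) + (1870/(1/2000) - 302/203) = -689*√(2 + √7) + (1870/(1/2000) - 302*1/203) = -689*√(2 + √7) + (1870*2000 - 302/203) = -689*√(2 + √7) + (3740000 - 302/203) = -689*√(2 + √7) + 759219698/203 = 759219698/203 - 689*√(2 + √7)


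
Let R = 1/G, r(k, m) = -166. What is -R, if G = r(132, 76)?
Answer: 1/166 ≈ 0.0060241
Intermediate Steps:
G = -166
R = -1/166 (R = 1/(-166) = -1/166 ≈ -0.0060241)
-R = -1*(-1/166) = 1/166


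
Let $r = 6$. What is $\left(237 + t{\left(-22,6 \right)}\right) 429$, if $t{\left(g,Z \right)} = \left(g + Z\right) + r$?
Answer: $97383$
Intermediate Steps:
$t{\left(g,Z \right)} = 6 + Z + g$ ($t{\left(g,Z \right)} = \left(g + Z\right) + 6 = \left(Z + g\right) + 6 = 6 + Z + g$)
$\left(237 + t{\left(-22,6 \right)}\right) 429 = \left(237 + \left(6 + 6 - 22\right)\right) 429 = \left(237 - 10\right) 429 = 227 \cdot 429 = 97383$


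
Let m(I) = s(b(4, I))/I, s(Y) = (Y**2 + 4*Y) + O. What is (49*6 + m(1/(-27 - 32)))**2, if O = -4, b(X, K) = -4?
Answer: 280900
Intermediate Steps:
s(Y) = -4 + Y**2 + 4*Y (s(Y) = (Y**2 + 4*Y) - 4 = -4 + Y**2 + 4*Y)
m(I) = -4/I (m(I) = (-4 + (-4)**2 + 4*(-4))/I = (-4 + 16 - 16)/I = -4/I)
(49*6 + m(1/(-27 - 32)))**2 = (49*6 - 4/(1/(-27 - 32)))**2 = (294 - 4/(1/(-59)))**2 = (294 - 4/(-1/59))**2 = (294 - 4*(-59))**2 = (294 + 236)**2 = 530**2 = 280900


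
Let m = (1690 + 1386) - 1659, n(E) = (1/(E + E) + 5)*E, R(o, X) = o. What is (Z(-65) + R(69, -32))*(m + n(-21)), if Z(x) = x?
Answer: 5250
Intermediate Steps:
n(E) = E*(5 + 1/(2*E)) (n(E) = (1/(2*E) + 5)*E = (5 + 1/(2*E))*E = E*(5 + 1/(2*E)))
m = 1417 (m = 3076 - 1659 = 1417)
(Z(-65) + R(69, -32))*(m + n(-21)) = (-65 + 69)*(1417 + (½ + 5*(-21))) = 4*(1417 + (½ - 105)) = 4*(1417 - 209/2) = 4*(2625/2) = 5250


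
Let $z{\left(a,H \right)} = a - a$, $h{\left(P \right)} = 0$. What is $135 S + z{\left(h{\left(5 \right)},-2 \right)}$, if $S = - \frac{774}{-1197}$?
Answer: $\frac{11610}{133} \approx 87.293$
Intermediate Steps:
$S = \frac{86}{133}$ ($S = \left(-774\right) \left(- \frac{1}{1197}\right) = \frac{86}{133} \approx 0.64662$)
$z{\left(a,H \right)} = 0$
$135 S + z{\left(h{\left(5 \right)},-2 \right)} = 135 \cdot \frac{86}{133} + 0 = \frac{11610}{133} + 0 = \frac{11610}{133}$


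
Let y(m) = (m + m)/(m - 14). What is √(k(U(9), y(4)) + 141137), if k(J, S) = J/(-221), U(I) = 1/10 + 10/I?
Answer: √6203944754410/6630 ≈ 375.68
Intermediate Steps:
y(m) = 2*m/(-14 + m) (y(m) = (2*m)/(-14 + m) = 2*m/(-14 + m))
U(I) = ⅒ + 10/I (U(I) = 1*(⅒) + 10/I = ⅒ + 10/I)
k(J, S) = -J/221 (k(J, S) = J*(-1/221) = -J/221)
√(k(U(9), y(4)) + 141137) = √(-(100 + 9)/(2210*9) + 141137) = √(-109/(2210*9) + 141137) = √(-1/221*109/90 + 141137) = √(-109/19890 + 141137) = √(2807214821/19890) = √6203944754410/6630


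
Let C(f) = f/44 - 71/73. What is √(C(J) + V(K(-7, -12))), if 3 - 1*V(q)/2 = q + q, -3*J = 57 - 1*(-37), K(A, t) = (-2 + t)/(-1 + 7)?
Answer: √316826862/4818 ≈ 3.6944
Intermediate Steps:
K(A, t) = -⅓ + t/6 (K(A, t) = (-2 + t)/6 = (-2 + t)*(⅙) = -⅓ + t/6)
J = -94/3 (J = -(57 - 1*(-37))/3 = -(57 + 37)/3 = -⅓*94 = -94/3 ≈ -31.333)
C(f) = -71/73 + f/44 (C(f) = f*(1/44) - 71*1/73 = f/44 - 71/73 = -71/73 + f/44)
V(q) = 6 - 4*q (V(q) = 6 - 2*(q + q) = 6 - 4*q)
√(C(J) + V(K(-7, -12))) = √((-71/73 + (1/44)*(-94/3)) + (6 - 4*(-⅓ + (⅙)*(-12)))) = √((-71/73 - 47/66) + (6 - 4*(-⅓ - 2))) = √(-8117/4818 + (6 - 4*(-7/3))) = √(-8117/4818 + (6 + 28/3)) = √(-8117/4818 + 46/3) = √(65759/4818) = √316826862/4818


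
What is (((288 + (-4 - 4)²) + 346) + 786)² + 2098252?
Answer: 4300508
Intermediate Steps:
(((288 + (-4 - 4)²) + 346) + 786)² + 2098252 = (((288 + (-8)²) + 346) + 786)² + 2098252 = (((288 + 64) + 346) + 786)² + 2098252 = ((352 + 346) + 786)² + 2098252 = (698 + 786)² + 2098252 = 1484² + 2098252 = 2202256 + 2098252 = 4300508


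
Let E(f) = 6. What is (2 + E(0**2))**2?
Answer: 64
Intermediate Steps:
(2 + E(0**2))**2 = (2 + 6)**2 = 8**2 = 64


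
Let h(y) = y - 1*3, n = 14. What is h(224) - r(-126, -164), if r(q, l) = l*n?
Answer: 2517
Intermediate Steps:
h(y) = -3 + y (h(y) = y - 3 = -3 + y)
r(q, l) = 14*l (r(q, l) = l*14 = 14*l)
h(224) - r(-126, -164) = (-3 + 224) - 14*(-164) = 221 - 1*(-2296) = 221 + 2296 = 2517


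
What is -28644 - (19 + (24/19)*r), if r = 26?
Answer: -545221/19 ≈ -28696.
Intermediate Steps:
-28644 - (19 + (24/19)*r) = -28644 - (19 + (24/19)*26) = -28644 - (19 + 624/19) = -28644 - 1*985/19 = -28644 - 985/19 = -545221/19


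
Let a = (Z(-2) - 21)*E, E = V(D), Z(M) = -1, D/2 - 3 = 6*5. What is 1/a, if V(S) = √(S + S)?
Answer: -√33/1452 ≈ -0.0039563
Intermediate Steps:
D = 66 (D = 6 + 2*(6*5) = 6 + 2*30 = 6 + 60 = 66)
V(S) = √2*√S (V(S) = √(2*S) = √2*√S)
E = 2*√33 (E = √2*√66 = 2*√33 ≈ 11.489)
a = -44*√33 (a = (-1 - 21)*(2*√33) = -44*√33 ≈ -252.76)
1/a = 1/(-44*√33) = -√33/1452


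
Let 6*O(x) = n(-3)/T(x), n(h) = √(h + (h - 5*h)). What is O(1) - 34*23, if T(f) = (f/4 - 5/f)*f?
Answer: -14860/19 ≈ -782.11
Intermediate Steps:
n(h) = √3*√(-h) (n(h) = √(h - 4*h) = √(-3*h) = √3*√(-h))
T(f) = f*(-5/f + f/4) (T(f) = (f*(¼) - 5/f)*f = (f/4 - 5/f)*f = (-5/f + f/4)*f = f*(-5/f + f/4))
O(x) = 1/(2*(-5 + x²/4)) (O(x) = ((√3*√(-1*(-3)))/(-5 + x²/4))/6 = ((√3*√3)/(-5 + x²/4))/6 = (3/(-5 + x²/4))/6 = 1/(2*(-5 + x²/4)))
O(1) - 34*23 = 2/(-20 + 1²) - 34*23 = 2/(-20 + 1) - 782 = 2/(-19) - 782 = 2*(-1/19) - 782 = -2/19 - 782 = -14860/19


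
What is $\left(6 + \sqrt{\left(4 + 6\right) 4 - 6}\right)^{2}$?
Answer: $\left(6 + \sqrt{34}\right)^{2} \approx 139.97$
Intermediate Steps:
$\left(6 + \sqrt{\left(4 + 6\right) 4 - 6}\right)^{2} = \left(6 + \sqrt{10 \cdot 4 - 6}\right)^{2} = \left(6 + \sqrt{40 - 6}\right)^{2} = \left(6 + \sqrt{34}\right)^{2}$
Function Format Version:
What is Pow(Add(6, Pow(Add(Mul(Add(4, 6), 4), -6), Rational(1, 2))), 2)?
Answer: Pow(Add(6, Pow(34, Rational(1, 2))), 2) ≈ 139.97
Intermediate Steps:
Pow(Add(6, Pow(Add(Mul(Add(4, 6), 4), -6), Rational(1, 2))), 2) = Pow(Add(6, Pow(Add(Mul(10, 4), -6), Rational(1, 2))), 2) = Pow(Add(6, Pow(Add(40, -6), Rational(1, 2))), 2) = Pow(Add(6, Pow(34, Rational(1, 2))), 2)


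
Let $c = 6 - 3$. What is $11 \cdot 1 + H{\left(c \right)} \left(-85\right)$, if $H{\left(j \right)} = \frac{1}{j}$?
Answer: $- \frac{52}{3} \approx -17.333$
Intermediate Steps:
$c = 3$ ($c = 6 - 3 = 3$)
$11 \cdot 1 + H{\left(c \right)} \left(-85\right) = 11 \cdot 1 + \frac{1}{3} \left(-85\right) = 11 + \frac{1}{3} \left(-85\right) = 11 - \frac{85}{3} = - \frac{52}{3}$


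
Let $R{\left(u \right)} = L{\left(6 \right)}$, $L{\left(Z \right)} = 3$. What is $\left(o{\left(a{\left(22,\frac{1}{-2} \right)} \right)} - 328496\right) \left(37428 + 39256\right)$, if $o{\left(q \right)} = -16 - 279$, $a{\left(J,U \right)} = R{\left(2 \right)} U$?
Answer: $-25213009044$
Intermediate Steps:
$R{\left(u \right)} = 3$
$a{\left(J,U \right)} = 3 U$
$o{\left(q \right)} = -295$
$\left(o{\left(a{\left(22,\frac{1}{-2} \right)} \right)} - 328496\right) \left(37428 + 39256\right) = \left(-295 - 328496\right) \left(37428 + 39256\right) = \left(-328791\right) 76684 = -25213009044$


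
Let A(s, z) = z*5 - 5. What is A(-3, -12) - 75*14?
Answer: -1115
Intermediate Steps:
A(s, z) = -5 + 5*z (A(s, z) = 5*z - 5 = -5 + 5*z)
A(-3, -12) - 75*14 = (-5 + 5*(-12)) - 75*14 = (-5 - 60) - 1050 = -65 - 1050 = -1115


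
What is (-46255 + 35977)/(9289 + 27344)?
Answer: -3426/12211 ≈ -0.28057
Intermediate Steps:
(-46255 + 35977)/(9289 + 27344) = -10278/36633 = -10278*1/36633 = -3426/12211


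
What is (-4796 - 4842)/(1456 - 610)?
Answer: -4819/423 ≈ -11.392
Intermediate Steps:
(-4796 - 4842)/(1456 - 610) = -9638/846 = -9638*1/846 = -4819/423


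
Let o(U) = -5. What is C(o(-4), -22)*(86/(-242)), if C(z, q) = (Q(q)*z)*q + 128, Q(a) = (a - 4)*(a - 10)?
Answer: -3940864/121 ≈ -32569.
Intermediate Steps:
Q(a) = (-10 + a)*(-4 + a) (Q(a) = (-4 + a)*(-10 + a) = (-10 + a)*(-4 + a))
C(z, q) = 128 + q*z*(40 + q² - 14*q) (C(z, q) = ((40 + q² - 14*q)*z)*q + 128 = (z*(40 + q² - 14*q))*q + 128 = q*z*(40 + q² - 14*q) + 128 = 128 + q*z*(40 + q² - 14*q))
C(o(-4), -22)*(86/(-242)) = (128 - 22*(-5)*(40 + (-22)² - 14*(-22)))*(86/(-242)) = (128 - 22*(-5)*(40 + 484 + 308))*(86*(-1/242)) = (128 - 22*(-5)*832)*(-43/121) = (128 + 91520)*(-43/121) = 91648*(-43/121) = -3940864/121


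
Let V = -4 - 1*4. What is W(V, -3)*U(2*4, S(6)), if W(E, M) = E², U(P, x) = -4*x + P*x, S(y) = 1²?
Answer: 256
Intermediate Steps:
S(y) = 1
V = -8 (V = -4 - 4 = -8)
W(V, -3)*U(2*4, S(6)) = (-8)²*(1*(-4 + 2*4)) = 64*(1*(-4 + 8)) = 64*(1*4) = 64*4 = 256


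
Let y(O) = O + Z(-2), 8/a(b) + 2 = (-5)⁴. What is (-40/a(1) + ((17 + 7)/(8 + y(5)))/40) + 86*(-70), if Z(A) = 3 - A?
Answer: -274049/30 ≈ -9135.0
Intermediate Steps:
a(b) = 8/623 (a(b) = 8/(-2 + (-5)⁴) = 8/(-2 + 625) = 8/623)
y(O) = 5 + O (y(O) = O + (3 - 1*(-2)) = O + (3 + 2) = O + 5 = 5 + O)
(-40/a(1) + ((17 + 7)/(8 + y(5)))/40) + 86*(-70) = (-40/8/623 + ((17 + 7)/(8 + (5 + 5)))/40) + 86*(-70) = (-40*623/8 + (24/(8 + 10))*(1/40)) - 6020 = (-3115 + (24/18)*(1/40)) - 6020 = (-3115 + (24*(1/18))*(1/40)) - 6020 = (-3115 + (4/3)*(1/40)) - 6020 = (-3115 + 1/30) - 6020 = -93449/30 - 6020 = -274049/30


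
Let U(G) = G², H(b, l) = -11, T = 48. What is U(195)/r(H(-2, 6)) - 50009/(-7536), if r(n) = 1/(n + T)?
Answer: 10602636809/7536 ≈ 1.4069e+6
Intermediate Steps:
r(n) = 1/(48 + n) (r(n) = 1/(n + 48) = 1/(48 + n))
U(195)/r(H(-2, 6)) - 50009/(-7536) = 195²/(1/(48 - 11)) - 50009/(-7536) = 38025/(1/37) - 50009*(-1/7536) = 38025/(1/37) + 50009/7536 = 38025*37 + 50009/7536 = 1406925 + 50009/7536 = 10602636809/7536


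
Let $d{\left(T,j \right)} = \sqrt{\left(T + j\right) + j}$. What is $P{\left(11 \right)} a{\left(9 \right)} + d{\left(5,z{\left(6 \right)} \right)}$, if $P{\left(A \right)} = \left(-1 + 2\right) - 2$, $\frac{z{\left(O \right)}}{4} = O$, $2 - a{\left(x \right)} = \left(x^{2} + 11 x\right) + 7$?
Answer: $185 + \sqrt{53} \approx 192.28$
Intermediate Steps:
$a{\left(x \right)} = -5 - x^{2} - 11 x$ ($a{\left(x \right)} = 2 - \left(\left(x^{2} + 11 x\right) + 7\right) = 2 - \left(7 + x^{2} + 11 x\right) = -5 - x^{2} - 11 x$)
$z{\left(O \right)} = 4 O$
$P{\left(A \right)} = -1$ ($P{\left(A \right)} = 1 - 2 = -1$)
$d{\left(T,j \right)} = \sqrt{T + 2 j}$
$P{\left(11 \right)} a{\left(9 \right)} + d{\left(5,z{\left(6 \right)} \right)} = - (-5 - 9^{2} - 99) + \sqrt{5 + 2 \cdot 4 \cdot 6} = - (-5 - 81 - 99) + \sqrt{5 + 2 \cdot 24} = - (-5 - 81 - 99) + \sqrt{5 + 48} = \left(-1\right) \left(-185\right) + \sqrt{53} = 185 + \sqrt{53}$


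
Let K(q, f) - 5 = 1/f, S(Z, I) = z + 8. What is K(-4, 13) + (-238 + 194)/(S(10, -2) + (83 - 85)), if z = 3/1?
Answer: 22/117 ≈ 0.18803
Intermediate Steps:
z = 3 (z = 3*1 = 3)
S(Z, I) = 11 (S(Z, I) = 3 + 8 = 11)
K(q, f) = 5 + 1/f
K(-4, 13) + (-238 + 194)/(S(10, -2) + (83 - 85)) = (5 + 1/13) + (-238 + 194)/(11 + (83 - 85)) = (5 + 1/13) - 44/(11 - 2) = 66/13 - 44/9 = 22/117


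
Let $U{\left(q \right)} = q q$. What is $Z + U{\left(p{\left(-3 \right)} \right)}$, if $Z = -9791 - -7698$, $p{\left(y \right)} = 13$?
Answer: $-1924$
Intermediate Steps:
$Z = -2093$ ($Z = -9791 + 7698 = -2093$)
$U{\left(q \right)} = q^{2}$
$Z + U{\left(p{\left(-3 \right)} \right)} = -2093 + 13^{2} = -2093 + 169 = -1924$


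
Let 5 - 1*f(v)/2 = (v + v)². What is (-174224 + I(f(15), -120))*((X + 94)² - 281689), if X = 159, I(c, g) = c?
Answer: 38314727520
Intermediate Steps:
f(v) = 10 - 8*v² (f(v) = 10 - 2*(v + v)² = 10 - 2*4*v² = 10 - 8*v²)
(-174224 + I(f(15), -120))*((X + 94)² - 281689) = (-174224 + (10 - 8*15²))*((159 + 94)² - 281689) = (-174224 + (10 - 8*225))*(253² - 281689) = (-174224 + (10 - 1800))*(64009 - 281689) = (-174224 - 1790)*(-217680) = -176014*(-217680) = 38314727520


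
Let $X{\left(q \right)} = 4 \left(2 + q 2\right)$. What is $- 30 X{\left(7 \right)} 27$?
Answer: $-51840$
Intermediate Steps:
$X{\left(q \right)} = 8 + 8 q$ ($X{\left(q \right)} = 4 \left(2 + 2 q\right) = 8 + 8 q$)
$- 30 X{\left(7 \right)} 27 = - 30 \left(8 + 8 \cdot 7\right) 27 = - 30 \left(8 + 56\right) 27 = \left(-30\right) 64 \cdot 27 = \left(-1920\right) 27 = -51840$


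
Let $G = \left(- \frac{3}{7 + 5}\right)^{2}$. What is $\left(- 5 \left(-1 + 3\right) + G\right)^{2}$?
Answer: $\frac{25281}{256} \approx 98.754$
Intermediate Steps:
$G = \frac{1}{16}$ ($G = \left(- \frac{3}{12}\right)^{2} = \left(\left(-3\right) \frac{1}{12}\right)^{2} = \left(- \frac{1}{4}\right)^{2} = \frac{1}{16} \approx 0.0625$)
$\left(- 5 \left(-1 + 3\right) + G\right)^{2} = \left(- 5 \left(-1 + 3\right) + \frac{1}{16}\right)^{2} = \left(\left(-5\right) 2 + \frac{1}{16}\right)^{2} = \left(-10 + \frac{1}{16}\right)^{2} = \left(- \frac{159}{16}\right)^{2} = \frac{25281}{256}$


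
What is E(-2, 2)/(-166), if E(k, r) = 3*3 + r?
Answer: -11/166 ≈ -0.066265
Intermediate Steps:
E(k, r) = 9 + r
E(-2, 2)/(-166) = (9 + 2)/(-166) = -1/166*11 = -11/166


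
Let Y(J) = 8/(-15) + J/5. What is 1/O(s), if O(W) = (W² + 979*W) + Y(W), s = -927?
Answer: -15/725849 ≈ -2.0665e-5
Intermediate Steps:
Y(J) = -8/15 + J/5 (Y(J) = 8*(-1/15) + J*(⅕) = -8/15 + J/5)
O(W) = -8/15 + W² + 4896*W/5 (O(W) = (W² + 979*W) + (-8/15 + W/5) = -8/15 + W² + 4896*W/5)
1/O(s) = 1/(-8/15 + (-927)² + (4896/5)*(-927)) = 1/(-8/15 + 859329 - 4538592/5) = 1/(-725849/15) = -15/725849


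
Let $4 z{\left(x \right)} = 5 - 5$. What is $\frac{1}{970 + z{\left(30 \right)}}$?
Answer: $\frac{1}{970} \approx 0.0010309$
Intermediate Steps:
$z{\left(x \right)} = 0$ ($z{\left(x \right)} = \frac{5 - 5}{4} = \frac{1}{4} \cdot 0 = 0$)
$\frac{1}{970 + z{\left(30 \right)}} = \frac{1}{970 + 0} = \frac{1}{970}$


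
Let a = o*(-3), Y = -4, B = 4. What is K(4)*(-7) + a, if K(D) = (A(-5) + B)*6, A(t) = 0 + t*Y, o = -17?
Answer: -957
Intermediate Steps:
A(t) = -4*t (A(t) = 0 + t*(-4) = 0 - 4*t = -4*t)
a = 51 (a = -17*(-3) = 51)
K(D) = 144 (K(D) = (-4*(-5) + 4)*6 = (20 + 4)*6 = 24*6 = 144)
K(4)*(-7) + a = 144*(-7) + 51 = -1008 + 51 = -957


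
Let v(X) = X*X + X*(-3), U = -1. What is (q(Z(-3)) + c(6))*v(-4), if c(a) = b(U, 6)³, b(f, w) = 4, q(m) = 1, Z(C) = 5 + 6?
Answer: 1820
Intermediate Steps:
Z(C) = 11
c(a) = 64 (c(a) = 4³ = 64)
v(X) = X² - 3*X
(q(Z(-3)) + c(6))*v(-4) = (1 + 64)*(-4*(-3 - 4)) = 65*(-4*(-7)) = 65*28 = 1820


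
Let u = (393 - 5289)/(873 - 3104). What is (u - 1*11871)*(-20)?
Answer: 529586100/2231 ≈ 2.3738e+5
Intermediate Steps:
u = 4896/2231 (u = -4896/(-2231) = -4896*(-1/2231) = 4896/2231 ≈ 2.1945)
(u - 1*11871)*(-20) = (4896/2231 - 1*11871)*(-20) = (4896/2231 - 11871)*(-20) = -26479305/2231*(-20) = 529586100/2231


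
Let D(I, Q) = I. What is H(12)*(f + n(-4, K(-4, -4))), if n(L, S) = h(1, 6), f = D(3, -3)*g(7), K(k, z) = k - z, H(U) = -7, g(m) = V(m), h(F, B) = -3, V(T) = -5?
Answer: 126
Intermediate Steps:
g(m) = -5
f = -15 (f = 3*(-5) = -15)
n(L, S) = -3
H(12)*(f + n(-4, K(-4, -4))) = -7*(-15 - 3) = -7*(-18) = 126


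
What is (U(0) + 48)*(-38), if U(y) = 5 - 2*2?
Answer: -1862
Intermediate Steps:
U(y) = 1 (U(y) = 5 - 4 = 1)
(U(0) + 48)*(-38) = (1 + 48)*(-38) = 49*(-38) = -1862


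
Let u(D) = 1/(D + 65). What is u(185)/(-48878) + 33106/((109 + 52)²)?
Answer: 404538741079/316741659500 ≈ 1.2772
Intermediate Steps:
u(D) = 1/(65 + D)
u(185)/(-48878) + 33106/((109 + 52)²) = 1/((65 + 185)*(-48878)) + 33106/((109 + 52)²) = -1/48878/250 + 33106/(161²) = (1/250)*(-1/48878) + 33106/25921 = -1/12219500 + 33106*(1/25921) = -1/12219500 + 33106/25921 = 404538741079/316741659500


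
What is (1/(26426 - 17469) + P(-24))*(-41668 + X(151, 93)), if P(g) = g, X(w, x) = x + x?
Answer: 8917261094/8957 ≈ 9.9556e+5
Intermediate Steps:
X(w, x) = 2*x
(1/(26426 - 17469) + P(-24))*(-41668 + X(151, 93)) = (1/(26426 - 17469) - 24)*(-41668 + 2*93) = (1/8957 - 24)*(-41668 + 186) = (1/8957 - 24)*(-41482) = -214967/8957*(-41482) = 8917261094/8957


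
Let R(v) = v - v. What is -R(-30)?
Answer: 0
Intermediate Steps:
R(v) = 0
-R(-30) = -1*0 = 0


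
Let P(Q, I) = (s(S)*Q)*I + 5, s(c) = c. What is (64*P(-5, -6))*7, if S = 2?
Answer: 29120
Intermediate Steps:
P(Q, I) = 5 + 2*I*Q (P(Q, I) = (2*Q)*I + 5 = 2*I*Q + 5 = 5 + 2*I*Q)
(64*P(-5, -6))*7 = (64*(5 + 2*(-6)*(-5)))*7 = (64*(5 + 60))*7 = (64*65)*7 = 4160*7 = 29120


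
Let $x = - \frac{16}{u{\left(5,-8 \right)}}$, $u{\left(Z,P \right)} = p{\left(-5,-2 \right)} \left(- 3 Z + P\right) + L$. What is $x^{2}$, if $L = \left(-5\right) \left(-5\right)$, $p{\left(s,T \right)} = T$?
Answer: $\frac{256}{5041} \approx 0.050784$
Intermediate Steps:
$L = 25$
$u{\left(Z,P \right)} = 25 - 2 P + 6 Z$ ($u{\left(Z,P \right)} = - 2 \left(- 3 Z + P\right) + 25 = - 2 \left(P - 3 Z\right) + 25 = \left(- 2 P + 6 Z\right) + 25 = 25 - 2 P + 6 Z$)
$x = - \frac{16}{71}$ ($x = - \frac{16}{25 - -16 + 6 \cdot 5} = - \frac{16}{25 + 16 + 30} = - \frac{16}{71} \approx -0.22535$)
$x^{2} = \left(- \frac{16}{71}\right)^{2} = \frac{256}{5041}$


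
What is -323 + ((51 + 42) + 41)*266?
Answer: 35321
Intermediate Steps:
-323 + ((51 + 42) + 41)*266 = -323 + (93 + 41)*266 = -323 + 134*266 = -323 + 35644 = 35321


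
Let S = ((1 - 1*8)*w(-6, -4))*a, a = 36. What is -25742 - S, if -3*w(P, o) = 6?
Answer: -26246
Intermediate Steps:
w(P, o) = -2 (w(P, o) = -⅓*6 = -2)
S = 504 (S = ((1 - 1*8)*(-2))*36 = ((1 - 8)*(-2))*36 = -7*(-2)*36 = 14*36 = 504)
-25742 - S = -25742 - 1*504 = -25742 - 504 = -26246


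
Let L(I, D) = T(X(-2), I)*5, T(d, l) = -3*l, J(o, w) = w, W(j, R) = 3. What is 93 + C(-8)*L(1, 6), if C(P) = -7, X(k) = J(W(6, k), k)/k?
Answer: 198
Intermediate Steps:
X(k) = 1 (X(k) = k/k = 1)
L(I, D) = -15*I (L(I, D) = -3*I*5 = -15*I)
93 + C(-8)*L(1, 6) = 93 - (-105) = 93 - 7*(-15) = 93 + 105 = 198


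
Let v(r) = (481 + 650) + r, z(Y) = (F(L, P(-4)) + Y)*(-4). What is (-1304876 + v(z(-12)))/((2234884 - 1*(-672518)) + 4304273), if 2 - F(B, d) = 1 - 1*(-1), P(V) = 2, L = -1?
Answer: -1303697/7211675 ≈ -0.18078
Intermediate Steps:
F(B, d) = 0 (F(B, d) = 2 - (1 - 1*(-1)) = 2 - (1 + 1) = 2 - 1*2 = 2 - 2 = 0)
z(Y) = -4*Y (z(Y) = (0 + Y)*(-4) = Y*(-4) = -4*Y)
v(r) = 1131 + r
(-1304876 + v(z(-12)))/((2234884 - 1*(-672518)) + 4304273) = (-1304876 + (1131 - 4*(-12)))/((2234884 - 1*(-672518)) + 4304273) = (-1304876 + (1131 + 48))/((2234884 + 672518) + 4304273) = (-1304876 + 1179)/(2907402 + 4304273) = -1303697/7211675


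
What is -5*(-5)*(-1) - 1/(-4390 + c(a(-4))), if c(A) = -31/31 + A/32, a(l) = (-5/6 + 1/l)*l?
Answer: -10537979/421523 ≈ -25.000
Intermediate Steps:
a(l) = l*(-⅚ + 1/l) (a(l) = (-5*⅙ + 1/l)*l = (-⅚ + 1/l)*l = l*(-⅚ + 1/l))
c(A) = -1 + A/32 (c(A) = -31*1/31 + A*(1/32) = -1 + A/32)
-5*(-5)*(-1) - 1/(-4390 + c(a(-4))) = -5*(-5)*(-1) - 1/(-4390 + (-1 + (1 - ⅚*(-4))/32)) = 25*(-1) - 1/(-4390 + (-1 + (1 + 10/3)/32)) = -25 - 1/(-4390 + (-1 + (1/32)*(13/3))) = -25 - 1/(-4390 + (-1 + 13/96)) = -25 - 1/(-4390 - 83/96) = -25 - 1/(-421523/96) = -25 - 1*(-96/421523) = -25 + 96/421523 = -10537979/421523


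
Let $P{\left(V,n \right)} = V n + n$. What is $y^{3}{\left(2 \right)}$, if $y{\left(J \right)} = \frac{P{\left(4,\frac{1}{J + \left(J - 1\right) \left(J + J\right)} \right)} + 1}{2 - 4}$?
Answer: $- \frac{1331}{1728} \approx -0.77025$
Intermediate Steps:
$P{\left(V,n \right)} = n + V n$
$y{\left(J \right)} = - \frac{1}{2} - \frac{5}{2 \left(J + 2 J \left(-1 + J\right)\right)}$ ($y{\left(J \right)} = \frac{\frac{1 + 4}{J + \left(J - 1\right) \left(J + J\right)} + 1}{2 - 4} = \frac{\frac{1}{J + \left(-1 + J\right) 2 J} 5 + 1}{-2} = \left(\frac{1}{J + 2 J \left(-1 + J\right)} 5 + 1\right) \left(- \frac{1}{2}\right) = \left(\frac{5}{J + 2 J \left(-1 + J\right)} + 1\right) \left(- \frac{1}{2}\right) = \left(1 + \frac{5}{J + 2 J \left(-1 + J\right)}\right) \left(- \frac{1}{2}\right) = - \frac{1}{2} - \frac{5}{2 \left(J + 2 J \left(-1 + J\right)\right)}$)
$y^{3}{\left(2 \right)} = \left(\frac{-5 + 2 - 2 \cdot 2^{2}}{2 \cdot 2 \left(-1 + 2 \cdot 2\right)}\right)^{3} = \left(\frac{1}{2} \cdot \frac{1}{2} \frac{1}{-1 + 4} \left(-5 + 2 - 8\right)\right)^{3} = \left(\frac{1}{2} \cdot \frac{1}{2} \cdot \frac{1}{3} \left(-5 + 2 - 8\right)\right)^{3} = \left(\frac{1}{2} \cdot \frac{1}{2} \cdot \frac{1}{3} \left(-11\right)\right)^{3} = \left(- \frac{11}{12}\right)^{3} = - \frac{1331}{1728}$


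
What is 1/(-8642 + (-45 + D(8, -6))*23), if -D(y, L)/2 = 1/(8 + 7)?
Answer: -15/145201 ≈ -0.00010331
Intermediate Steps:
D(y, L) = -2/15 (D(y, L) = -2/(8 + 7) = -2/15)
1/(-8642 + (-45 + D(8, -6))*23) = 1/(-8642 + (-45 - 2/15)*23) = 1/(-8642 - 677/15*23) = 1/(-8642 - 15571/15) = 1/(-145201/15) = -15/145201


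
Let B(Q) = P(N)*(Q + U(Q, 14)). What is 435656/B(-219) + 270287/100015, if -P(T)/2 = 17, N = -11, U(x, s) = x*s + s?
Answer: 36815916629/5561534105 ≈ 6.6197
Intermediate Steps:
U(x, s) = s + s*x (U(x, s) = s*x + s = s + s*x)
P(T) = -34 (P(T) = -2*17 = -34)
B(Q) = -476 - 510*Q (B(Q) = -34*(Q + 14*(1 + Q)) = -34*(Q + (14 + 14*Q)) = -34*(14 + 15*Q) = -476 - 510*Q)
435656/B(-219) + 270287/100015 = 435656/(-476 - 510*(-219)) + 270287/100015 = 435656/(-476 + 111690) + 270287*(1/100015) = 435656/111214 + 270287/100015 = 435656*(1/111214) + 270287/100015 = 217828/55607 + 270287/100015 = 36815916629/5561534105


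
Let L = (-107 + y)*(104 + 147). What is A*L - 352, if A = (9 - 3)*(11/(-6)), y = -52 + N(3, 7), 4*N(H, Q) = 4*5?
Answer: 424842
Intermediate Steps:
N(H, Q) = 5 (N(H, Q) = (4*5)/4 = (¼)*20 = 5)
y = -47 (y = -52 + 5 = -47)
L = -38654 (L = (-107 - 47)*(104 + 147) = -154*251 = -38654)
A = -11 (A = 6*(11*(-⅙)) = 6*(-11/6) = -11)
A*L - 352 = -11*(-38654) - 352 = 425194 - 352 = 424842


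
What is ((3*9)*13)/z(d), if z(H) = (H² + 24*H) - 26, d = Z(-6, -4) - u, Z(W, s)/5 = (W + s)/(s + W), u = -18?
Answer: 351/1055 ≈ 0.33270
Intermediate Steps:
Z(W, s) = 5 (Z(W, s) = 5*((W + s)/(s + W)) = 5*((W + s)/(W + s)) = 5*1 = 5)
d = 23 (d = 5 - 1*(-18) = 5 + 18 = 23)
z(H) = -26 + H² + 24*H
((3*9)*13)/z(d) = ((3*9)*13)/(-26 + 23² + 24*23) = (27*13)/(-26 + 529 + 552) = 351/1055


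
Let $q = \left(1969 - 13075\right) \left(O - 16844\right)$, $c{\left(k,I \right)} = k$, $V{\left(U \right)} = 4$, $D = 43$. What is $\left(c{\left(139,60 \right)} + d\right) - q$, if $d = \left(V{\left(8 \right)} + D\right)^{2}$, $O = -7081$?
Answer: $-265708702$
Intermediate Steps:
$d = 2209$ ($d = \left(4 + 43\right)^{2} = 47^{2} = 2209$)
$q = 265711050$ ($q = \left(1969 - 13075\right) \left(-7081 - 16844\right) = \left(-11106\right) \left(-23925\right) = 265711050$)
$\left(c{\left(139,60 \right)} + d\right) - q = \left(139 + 2209\right) - 265711050 = 2348 - 265711050 = -265708702$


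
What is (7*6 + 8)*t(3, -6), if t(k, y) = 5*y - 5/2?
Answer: -1625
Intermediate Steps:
t(k, y) = -5/2 + 5*y (t(k, y) = 5*y - 5*½ = 5*y - 5/2 = -5/2 + 5*y)
(7*6 + 8)*t(3, -6) = (7*6 + 8)*(-5/2 + 5*(-6)) = (42 + 8)*(-5/2 - 30) = 50*(-65/2) = -1625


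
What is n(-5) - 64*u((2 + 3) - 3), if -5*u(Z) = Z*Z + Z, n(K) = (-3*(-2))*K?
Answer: 234/5 ≈ 46.800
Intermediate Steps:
n(K) = 6*K
u(Z) = -Z/5 - Z**2/5 (u(Z) = -(Z*Z + Z)/5 = -(Z**2 + Z)/5 = -(Z + Z**2)/5 = -Z/5 - Z**2/5)
n(-5) - 64*u((2 + 3) - 3) = 6*(-5) - (-64)*((2 + 3) - 3)*(1 + ((2 + 3) - 3))/5 = -30 - (-64)*(5 - 3)*(1 + (5 - 3))/5 = -30 - (-64)*2*(1 + 2)/5 = -30 - (-64)*2*3/5 = -30 - 64*(-6/5) = -30 + 384/5 = 234/5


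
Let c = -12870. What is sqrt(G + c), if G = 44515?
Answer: sqrt(31645) ≈ 177.89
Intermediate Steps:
sqrt(G + c) = sqrt(44515 - 12870) = sqrt(31645)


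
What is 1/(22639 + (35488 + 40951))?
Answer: 1/99078 ≈ 1.0093e-5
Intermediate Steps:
1/(22639 + (35488 + 40951)) = 1/(22639 + 76439) = 1/99078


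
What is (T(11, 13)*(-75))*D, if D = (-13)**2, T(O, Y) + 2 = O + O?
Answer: -253500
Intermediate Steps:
T(O, Y) = -2 + 2*O (T(O, Y) = -2 + (O + O) = -2 + 2*O)
D = 169
(T(11, 13)*(-75))*D = ((-2 + 2*11)*(-75))*169 = ((-2 + 22)*(-75))*169 = (20*(-75))*169 = -1500*169 = -253500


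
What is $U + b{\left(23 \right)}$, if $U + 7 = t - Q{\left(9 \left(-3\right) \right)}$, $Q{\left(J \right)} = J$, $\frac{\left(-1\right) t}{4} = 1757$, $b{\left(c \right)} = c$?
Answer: $-6985$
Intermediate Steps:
$t = -7028$ ($t = \left(-4\right) 1757 = -7028$)
$U = -7008$ ($U = -7 - \left(7028 + 9 \left(-3\right)\right) = -7 - 7001 = -7008$)
$U + b{\left(23 \right)} = -7008 + 23 = -6985$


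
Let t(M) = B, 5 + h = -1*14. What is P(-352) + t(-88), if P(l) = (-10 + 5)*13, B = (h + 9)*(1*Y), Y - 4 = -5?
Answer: -55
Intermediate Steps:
h = -19 (h = -5 - 1*14 = -5 - 14 = -19)
Y = -1 (Y = 4 - 5 = -1)
B = 10 (B = (-19 + 9)*(1*(-1)) = -10*(-1) = 10)
t(M) = 10
P(l) = -65 (P(l) = -5*13 = -65)
P(-352) + t(-88) = -65 + 10 = -55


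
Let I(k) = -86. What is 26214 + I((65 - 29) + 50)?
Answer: 26128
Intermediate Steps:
26214 + I((65 - 29) + 50) = 26214 - 86 = 26128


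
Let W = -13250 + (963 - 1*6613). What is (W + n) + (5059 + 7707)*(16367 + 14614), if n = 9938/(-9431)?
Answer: 3729814743388/9431 ≈ 3.9548e+8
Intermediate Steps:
n = -9938/9431 (n = 9938*(-1/9431) = -9938/9431 ≈ -1.0538)
W = -18900 (W = -13250 + (963 - 6613) = -13250 - 5650 = -18900)
(W + n) + (5059 + 7707)*(16367 + 14614) = (-18900 - 9938/9431) + (5059 + 7707)*(16367 + 14614) = -178255838/9431 + 12766*30981 = -178255838/9431 + 395503446 = 3729814743388/9431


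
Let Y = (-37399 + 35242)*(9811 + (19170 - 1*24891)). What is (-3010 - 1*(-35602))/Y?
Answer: -5432/1470355 ≈ -0.0036943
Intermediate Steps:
Y = -8822130 (Y = -2157*(9811 + (19170 - 24891)) = -2157*(9811 - 5721) = -2157*4090 = -8822130)
(-3010 - 1*(-35602))/Y = (-3010 - 1*(-35602))/(-8822130) = (-3010 + 35602)*(-1/8822130) = 32592*(-1/8822130) = -5432/1470355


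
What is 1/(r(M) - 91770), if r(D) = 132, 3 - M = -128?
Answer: -1/91638 ≈ -1.0913e-5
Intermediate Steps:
M = 131 (M = 3 - 1*(-128) = 3 + 128 = 131)
1/(r(M) - 91770) = 1/(132 - 91770) = 1/(-91638) = -1/91638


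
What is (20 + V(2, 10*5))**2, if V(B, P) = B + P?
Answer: 5184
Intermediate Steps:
(20 + V(2, 10*5))**2 = (20 + (2 + 10*5))**2 = (20 + (2 + 50))**2 = (20 + 52)**2 = 72**2 = 5184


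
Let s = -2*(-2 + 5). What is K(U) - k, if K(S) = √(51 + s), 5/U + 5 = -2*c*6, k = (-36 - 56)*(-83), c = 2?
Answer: -7636 + 3*√5 ≈ -7629.3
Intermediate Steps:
k = 7636 (k = -92*(-83) = 7636)
U = -5/29 (U = 5/(-5 - 2*2*6) = 5/(-5 - 4*6) = 5/(-5 - 24) = 5/(-29) = 5*(-1/29) = -5/29 ≈ -0.17241)
s = -6 (s = -2*3 = -6)
K(S) = 3*√5 (K(S) = √(51 - 6) = √45 = 3*√5)
K(U) - k = 3*√5 - 1*7636 = 3*√5 - 7636 = -7636 + 3*√5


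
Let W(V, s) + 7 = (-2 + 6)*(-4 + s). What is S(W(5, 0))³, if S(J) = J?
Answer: -12167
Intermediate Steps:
W(V, s) = -23 + 4*s (W(V, s) = -7 + (-2 + 6)*(-4 + s) = -7 + 4*(-4 + s) = -7 + (-16 + 4*s) = -23 + 4*s)
S(W(5, 0))³ = (-23 + 4*0)³ = (-23 + 0)³ = (-23)³ = -12167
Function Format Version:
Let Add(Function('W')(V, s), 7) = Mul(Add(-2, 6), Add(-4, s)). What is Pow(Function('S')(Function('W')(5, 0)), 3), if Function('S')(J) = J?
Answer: -12167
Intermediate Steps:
Function('W')(V, s) = Add(-23, Mul(4, s)) (Function('W')(V, s) = Add(-7, Mul(Add(-2, 6), Add(-4, s))) = Add(-7, Mul(4, Add(-4, s))) = Add(-7, Add(-16, Mul(4, s))) = Add(-23, Mul(4, s)))
Pow(Function('S')(Function('W')(5, 0)), 3) = Pow(Add(-23, Mul(4, 0)), 3) = Pow(Add(-23, 0), 3) = Pow(-23, 3) = -12167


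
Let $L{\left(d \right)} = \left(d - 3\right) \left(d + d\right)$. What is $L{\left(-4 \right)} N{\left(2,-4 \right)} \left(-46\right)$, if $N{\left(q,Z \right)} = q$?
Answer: $-5152$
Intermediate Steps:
$L{\left(d \right)} = 2 d \left(-3 + d\right)$ ($L{\left(d \right)} = \left(-3 + d\right) 2 d = 2 d \left(-3 + d\right)$)
$L{\left(-4 \right)} N{\left(2,-4 \right)} \left(-46\right) = 2 \left(-4\right) \left(-3 - 4\right) 2 \left(-46\right) = 2 \left(-4\right) \left(-7\right) 2 \left(-46\right) = 56 \cdot 2 \left(-46\right) = 112 \left(-46\right) = -5152$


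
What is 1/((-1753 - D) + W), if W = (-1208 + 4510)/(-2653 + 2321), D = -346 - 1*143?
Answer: -166/211475 ≈ -0.00078496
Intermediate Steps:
D = -489 (D = -346 - 143 = -489)
W = -1651/166 (W = 3302/(-332) = 3302*(-1/332) = -1651/166 ≈ -9.9458)
1/((-1753 - D) + W) = 1/((-1753 - 1*(-489)) - 1651/166) = 1/((-1753 + 489) - 1651/166) = 1/(-1264 - 1651/166) = 1/(-211475/166) = -166/211475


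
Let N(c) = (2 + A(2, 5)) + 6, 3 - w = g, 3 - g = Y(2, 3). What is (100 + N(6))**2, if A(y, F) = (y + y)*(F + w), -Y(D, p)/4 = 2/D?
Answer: 12544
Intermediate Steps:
Y(D, p) = -8/D
g = 7 (g = 3 - (-8)/2 = 3 - 1*(-4) = 3 + 4 = 7)
w = -4 (w = 3 - 1*7 = 3 - 7 = -4)
A(y, F) = 2*y*(-4 + F) (A(y, F) = (y + y)*(F - 4) = (2*y)*(-4 + F) = 2*y*(-4 + F))
N(c) = 12 (N(c) = (2 + 2*2*(-4 + 5)) + 6 = (2 + 2*2*1) + 6 = (2 + 4) + 6 = 6 + 6 = 12)
(100 + N(6))**2 = (100 + 12)**2 = 112**2 = 12544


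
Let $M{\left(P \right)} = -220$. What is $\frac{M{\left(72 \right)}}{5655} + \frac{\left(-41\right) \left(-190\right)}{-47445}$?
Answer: $- \frac{726538}{3577353} \approx -0.20309$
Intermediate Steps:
$\frac{M{\left(72 \right)}}{5655} + \frac{\left(-41\right) \left(-190\right)}{-47445} = - \frac{220}{5655} + \frac{\left(-41\right) \left(-190\right)}{-47445} = \left(-220\right) \frac{1}{5655} + 7790 \left(- \frac{1}{47445}\right) = - \frac{44}{1131} - \frac{1558}{9489} = - \frac{726538}{3577353}$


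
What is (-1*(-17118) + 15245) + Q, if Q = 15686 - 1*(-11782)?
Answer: 59831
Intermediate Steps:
Q = 27468 (Q = 15686 + 11782 = 27468)
(-1*(-17118) + 15245) + Q = (-1*(-17118) + 15245) + 27468 = (17118 + 15245) + 27468 = 32363 + 27468 = 59831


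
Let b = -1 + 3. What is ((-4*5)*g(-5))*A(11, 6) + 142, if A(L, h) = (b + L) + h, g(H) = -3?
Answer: 1282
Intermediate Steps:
b = 2
A(L, h) = 2 + L + h (A(L, h) = (2 + L) + h = 2 + L + h)
((-4*5)*g(-5))*A(11, 6) + 142 = (-4*5*(-3))*(2 + 11 + 6) + 142 = -20*(-3)*19 + 142 = 60*19 + 142 = 1140 + 142 = 1282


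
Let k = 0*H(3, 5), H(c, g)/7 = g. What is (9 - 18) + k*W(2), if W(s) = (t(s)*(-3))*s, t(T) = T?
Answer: -9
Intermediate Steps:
H(c, g) = 7*g
W(s) = -3*s² (W(s) = (s*(-3))*s = (-3*s)*s = -3*s²)
k = 0 (k = 0*(7*5) = 0*35 = 0)
(9 - 18) + k*W(2) = (9 - 18) + 0*(-3*2²) = -9 + 0*(-3*4) = -9 + 0*(-12) = -9 + 0 = -9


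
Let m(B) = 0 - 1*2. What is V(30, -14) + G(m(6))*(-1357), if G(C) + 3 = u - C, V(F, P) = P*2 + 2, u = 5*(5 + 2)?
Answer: -46164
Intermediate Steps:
m(B) = -2 (m(B) = 0 - 2 = -2)
u = 35 (u = 5*7 = 35)
V(F, P) = 2 + 2*P (V(F, P) = 2*P + 2 = 2 + 2*P)
G(C) = 32 - C (G(C) = -3 + (35 - C) = 32 - C)
V(30, -14) + G(m(6))*(-1357) = (2 + 2*(-14)) + (32 - 1*(-2))*(-1357) = (2 - 28) + (32 + 2)*(-1357) = -26 + 34*(-1357) = -26 - 46138 = -46164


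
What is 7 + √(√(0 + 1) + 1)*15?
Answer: 7 + 15*√2 ≈ 28.213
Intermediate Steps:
7 + √(√(0 + 1) + 1)*15 = 7 + √(√1 + 1)*15 = 7 + √(1 + 1)*15 = 7 + √2*15 = 7 + 15*√2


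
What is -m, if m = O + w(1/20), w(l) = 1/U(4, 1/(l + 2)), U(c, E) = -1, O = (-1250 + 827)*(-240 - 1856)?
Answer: -886607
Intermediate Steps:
O = 886608 (O = -423*(-2096) = 886608)
w(l) = -1 (w(l) = 1/(-1) = -1)
m = 886607 (m = 886608 - 1 = 886607)
-m = -1*886607 = -886607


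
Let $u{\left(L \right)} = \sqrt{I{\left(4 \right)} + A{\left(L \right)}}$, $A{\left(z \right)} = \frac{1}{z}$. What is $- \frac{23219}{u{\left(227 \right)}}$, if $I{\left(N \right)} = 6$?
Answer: $- \frac{23219 \sqrt{309401}}{1363} \approx -9475.6$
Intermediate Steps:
$u{\left(L \right)} = \sqrt{6 + \frac{1}{L}}$
$- \frac{23219}{u{\left(227 \right)}} = - \frac{23219}{\sqrt{6 + \frac{1}{227}}} = - \frac{23219}{\sqrt{\frac{1363}{227}}} = - \frac{23219}{\frac{1}{227} \sqrt{309401}} = - 23219 \frac{\sqrt{309401}}{1363} = - \frac{23219 \sqrt{309401}}{1363}$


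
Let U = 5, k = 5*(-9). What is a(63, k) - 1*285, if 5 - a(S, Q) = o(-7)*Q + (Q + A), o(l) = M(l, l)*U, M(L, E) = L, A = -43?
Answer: -1767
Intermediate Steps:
k = -45
o(l) = 5*l (o(l) = l*5 = 5*l)
a(S, Q) = 48 + 34*Q (a(S, Q) = 5 - ((5*(-7))*Q + (Q - 43)) = 5 - (-35*Q + (-43 + Q)) = 5 - (-43 - 34*Q) = 5 + (43 + 34*Q) = 48 + 34*Q)
a(63, k) - 1*285 = (48 + 34*(-45)) - 1*285 = (48 - 1530) - 285 = -1482 - 285 = -1767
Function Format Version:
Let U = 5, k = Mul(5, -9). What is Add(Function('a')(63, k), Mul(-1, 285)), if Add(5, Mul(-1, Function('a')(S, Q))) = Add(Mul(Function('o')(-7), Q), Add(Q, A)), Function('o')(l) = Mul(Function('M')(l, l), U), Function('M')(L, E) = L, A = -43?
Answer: -1767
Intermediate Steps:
k = -45
Function('o')(l) = Mul(5, l) (Function('o')(l) = Mul(l, 5) = Mul(5, l))
Function('a')(S, Q) = Add(48, Mul(34, Q)) (Function('a')(S, Q) = Add(5, Mul(-1, Add(Mul(Mul(5, -7), Q), Add(Q, -43)))) = Add(5, Mul(-1, Add(Mul(-35, Q), Add(-43, Q)))) = Add(5, Mul(-1, Add(-43, Mul(-34, Q)))) = Add(5, Add(43, Mul(34, Q))) = Add(48, Mul(34, Q)))
Add(Function('a')(63, k), Mul(-1, 285)) = Add(Add(48, Mul(34, -45)), Mul(-1, 285)) = Add(Add(48, -1530), -285) = Add(-1482, -285) = -1767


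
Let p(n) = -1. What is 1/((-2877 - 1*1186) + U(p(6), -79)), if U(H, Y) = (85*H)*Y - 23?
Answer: 1/2629 ≈ 0.00038037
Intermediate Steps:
U(H, Y) = -23 + 85*H*Y (U(H, Y) = 85*H*Y - 23 = -23 + 85*H*Y)
1/((-2877 - 1*1186) + U(p(6), -79)) = 1/((-2877 - 1*1186) + (-23 + 85*(-1)*(-79))) = 1/((-2877 - 1186) + (-23 + 6715)) = 1/(-4063 + 6692) = 1/2629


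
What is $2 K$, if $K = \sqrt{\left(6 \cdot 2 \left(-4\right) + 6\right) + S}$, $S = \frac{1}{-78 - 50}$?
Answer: $\frac{i \sqrt{10754}}{8} \approx 12.963 i$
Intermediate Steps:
$S = - \frac{1}{128}$ ($S = \frac{1}{-128} = - \frac{1}{128} \approx -0.0078125$)
$K = \frac{i \sqrt{10754}}{16}$ ($K = \sqrt{\left(6 \cdot 2 \left(-4\right) + 6\right) - \frac{1}{128}} = \sqrt{\left(6 \left(-8\right) + 6\right) - \frac{1}{128}} = \sqrt{\left(-48 + 6\right) - \frac{1}{128}} = \sqrt{-42 - \frac{1}{128}} = \sqrt{- \frac{5377}{128}} = \frac{i \sqrt{10754}}{16} \approx 6.4813 i$)
$2 K = 2 \frac{i \sqrt{10754}}{16} = \frac{i \sqrt{10754}}{8}$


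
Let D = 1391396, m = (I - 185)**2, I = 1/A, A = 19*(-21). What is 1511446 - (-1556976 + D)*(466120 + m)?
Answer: 13189610231500726/159201 ≈ 8.2849e+10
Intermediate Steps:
A = -399
I = -1/399 (I = 1/(-399) = -1/399 ≈ -0.0025063)
m = 5448801856/159201 (m = (-1/399 - 185)**2 = (-73816/399)**2 = 5448801856/159201 ≈ 34226.)
1511446 - (-1556976 + D)*(466120 + m) = 1511446 - (-1556976 + 1391396)*(466120 + 5448801856/159201) = 1511446 - (-165580)*79655571976/159201 = 1511446 - 1*(-13189369607786080/159201) = 1511446 + 13189369607786080/159201 = 13189610231500726/159201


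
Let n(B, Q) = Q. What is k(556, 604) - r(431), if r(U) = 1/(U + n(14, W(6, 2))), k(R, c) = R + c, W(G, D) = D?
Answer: 502279/433 ≈ 1160.0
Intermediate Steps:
r(U) = 1/(2 + U) (r(U) = 1/(U + 2) = 1/(2 + U))
k(556, 604) - r(431) = (556 + 604) - 1/(2 + 431) = 1160 - 1/433 = 502279/433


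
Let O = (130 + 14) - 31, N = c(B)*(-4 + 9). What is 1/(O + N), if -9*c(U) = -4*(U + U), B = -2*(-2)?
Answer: 9/1177 ≈ 0.0076466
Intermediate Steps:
B = 4
c(U) = 8*U/9 (c(U) = -(-4)*(U + U)/9 = -(-4)*2*U/9 = -(-8)*U/9 = 8*U/9)
N = 160/9 (N = ((8/9)*4)*(-4 + 9) = (32/9)*5 = 160/9 ≈ 17.778)
O = 113 (O = 144 - 31 = 113)
1/(O + N) = 1/(113 + 160/9) = 1/(1177/9) = 9/1177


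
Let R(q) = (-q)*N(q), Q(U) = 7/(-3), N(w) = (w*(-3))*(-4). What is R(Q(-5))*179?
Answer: -35084/3 ≈ -11695.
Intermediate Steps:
N(w) = 12*w (N(w) = -3*w*(-4) = 12*w)
Q(U) = -7/3 (Q(U) = 7*(-⅓) = -7/3)
R(q) = -12*q² (R(q) = (-q)*(12*q) = -12*q²)
R(Q(-5))*179 = -12*(-7/3)²*179 = -12*49/9*179 = -196/3*179 = -35084/3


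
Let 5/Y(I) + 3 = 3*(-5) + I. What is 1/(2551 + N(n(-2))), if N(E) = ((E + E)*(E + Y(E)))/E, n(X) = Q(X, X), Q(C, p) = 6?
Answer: 6/15373 ≈ 0.00039029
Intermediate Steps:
Y(I) = 5/(-18 + I) (Y(I) = 5/(-3 + (3*(-5) + I)) = 5/(-3 + (-15 + I)) = 5/(-18 + I))
n(X) = 6
N(E) = 2*E + 10/(-18 + E) (N(E) = ((E + E)*(E + 5/(-18 + E)))/E = ((2*E)*(E + 5/(-18 + E)))/E = (2*E*(E + 5/(-18 + E)))/E = 2*E + 10/(-18 + E))
1/(2551 + N(n(-2))) = 1/(2551 + 2*(5 + 6*(-18 + 6))/(-18 + 6)) = 1/(2551 + 2*(5 + 6*(-12))/(-12)) = 1/(2551 + 2*(-1/12)*(5 - 72)) = 1/(2551 + 2*(-1/12)*(-67)) = 1/(2551 + 67/6) = 1/(15373/6) = 6/15373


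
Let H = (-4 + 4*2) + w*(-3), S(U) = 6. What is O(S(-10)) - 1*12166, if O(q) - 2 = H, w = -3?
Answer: -12151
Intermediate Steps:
H = 13 (H = (-4 + 4*2) - 3*(-3) = (-4 + 8) + 9 = 4 + 9 = 13)
O(q) = 15 (O(q) = 2 + 13 = 15)
O(S(-10)) - 1*12166 = 15 - 1*12166 = 15 - 12166 = -12151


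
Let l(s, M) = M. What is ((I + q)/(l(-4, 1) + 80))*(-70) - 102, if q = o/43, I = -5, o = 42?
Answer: -343156/3483 ≈ -98.523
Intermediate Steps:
q = 42/43 ≈ 0.97674
((I + q)/(l(-4, 1) + 80))*(-70) - 102 = ((-5 + 42/43)/(1 + 80))*(-70) - 102 = -173/43/81*(-70) - 102 = -173/43*1/81*(-70) - 102 = -173/3483*(-70) - 102 = 12110/3483 - 102 = -343156/3483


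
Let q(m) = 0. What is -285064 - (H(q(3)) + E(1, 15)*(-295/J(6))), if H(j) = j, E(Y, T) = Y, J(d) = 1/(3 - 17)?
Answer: -289194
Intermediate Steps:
J(d) = -1/14 (J(d) = 1/(-14) = -1/14)
-285064 - (H(q(3)) + E(1, 15)*(-295/J(6))) = -285064 - (0 + 1*(-295/(-1/14))) = -285064 - (0 + 1*(-295*(-14))) = -285064 - (0 + 1*4130) = -285064 - (0 + 4130) = -285064 - 1*4130 = -285064 - 4130 = -289194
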